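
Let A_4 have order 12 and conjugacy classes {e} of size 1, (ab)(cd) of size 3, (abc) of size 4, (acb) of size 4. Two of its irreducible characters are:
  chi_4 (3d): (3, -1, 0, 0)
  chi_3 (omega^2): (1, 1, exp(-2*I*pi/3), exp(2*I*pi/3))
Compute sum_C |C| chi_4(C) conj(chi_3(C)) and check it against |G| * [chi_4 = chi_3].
Sum = 0; so <chi_4, chi_3> = 0 (distinct irreducibles are orthogonal).

Derivation: Compute term by term over conjugacy classes (|C| * chi_4(C) * conj(chi_3(C))):
  1*(3)*conj(1) + 3*(-1)*conj(1) + 4*(0)*conj(exp(-2*I*pi/3)) + 4*(0)*conj(exp(2*I*pi/3))
  = (3) + (-3) + (0) + (0)
  = 0.
(Exp terms are combined using exp(i*s)*conj(exp(i*t)) = exp(i*(s-t)), and sums of them are collapsed using the identity that for every m > 1 the m distinct m-th roots of unity sum to 0, e.g. 1 + exp(2*I*pi/3) + exp(-2*I*pi/3) = 0.)
Dividing by |G| = 12 gives 0/12 = 0, matching the row-orthogonality relation <chi_4, chi_3> = [chi_4 = chi_3].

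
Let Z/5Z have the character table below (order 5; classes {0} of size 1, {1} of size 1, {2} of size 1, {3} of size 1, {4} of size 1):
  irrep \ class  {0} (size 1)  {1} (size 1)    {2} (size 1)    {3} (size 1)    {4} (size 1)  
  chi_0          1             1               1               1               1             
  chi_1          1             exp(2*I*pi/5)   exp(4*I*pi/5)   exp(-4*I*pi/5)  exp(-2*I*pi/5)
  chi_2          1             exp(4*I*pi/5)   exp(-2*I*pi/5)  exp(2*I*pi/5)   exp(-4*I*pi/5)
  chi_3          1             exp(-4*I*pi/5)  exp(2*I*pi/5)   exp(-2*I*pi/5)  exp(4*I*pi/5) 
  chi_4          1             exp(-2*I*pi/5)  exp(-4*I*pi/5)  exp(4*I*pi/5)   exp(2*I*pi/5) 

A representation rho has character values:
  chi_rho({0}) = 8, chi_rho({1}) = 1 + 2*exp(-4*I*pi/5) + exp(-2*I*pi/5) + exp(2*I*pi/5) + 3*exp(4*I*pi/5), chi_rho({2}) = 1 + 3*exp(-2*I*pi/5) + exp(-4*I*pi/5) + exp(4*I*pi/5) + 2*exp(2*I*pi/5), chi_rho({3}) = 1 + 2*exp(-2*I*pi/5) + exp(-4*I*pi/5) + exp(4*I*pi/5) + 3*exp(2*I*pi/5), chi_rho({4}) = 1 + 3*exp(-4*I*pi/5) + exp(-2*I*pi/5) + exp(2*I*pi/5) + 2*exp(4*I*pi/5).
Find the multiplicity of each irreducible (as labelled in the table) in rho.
Multiplicities: chi_0: 1, chi_1: 1, chi_2: 3, chi_3: 2, chi_4: 1.

Proof sketch: Use <chi_rho, chi> = (1/|G|) sum_C |C| * chi_rho(C) * conj(chi(C)) with |G| = 5 for each irreducible chi in the table:
  <chi_rho, chi_0> = (1/5)[1*(8)*conj(1) + 1*(1 + 2*exp(-4*I*pi/5) + exp(-2*I*pi/5) + exp(2*I*pi/5) + 3*exp(4*I*pi/5))*conj(1) + 1*(1 + 3*exp(-2*I*pi/5) + exp(-4*I*pi/5) + exp(4*I*pi/5) + 2*exp(2*I*pi/5))*conj(1) + 1*(1 + 2*exp(-2*I*pi/5) + exp(-4*I*pi/5) + exp(4*I*pi/5) + 3*exp(2*I*pi/5))*conj(1) + 1*(1 + 3*exp(-4*I*pi/5) + exp(-2*I*pi/5) + exp(2*I*pi/5) + 2*exp(4*I*pi/5))*conj(1)]
      = (1/5)[(8) + (1 + 2*exp(-4*I*pi/5) + exp(-2*I*pi/5) + exp(2*I*pi/5) + 3*exp(4*I*pi/5)) + (1 + 3*exp(-2*I*pi/5) + exp(-4*I*pi/5) + exp(4*I*pi/5) + 2*exp(2*I*pi/5)) + (1 + 2*exp(-2*I*pi/5) + exp(-4*I*pi/5) + exp(4*I*pi/5) + 3*exp(2*I*pi/5)) + (1 + 3*exp(-4*I*pi/5) + exp(-2*I*pi/5) + exp(2*I*pi/5) + 2*exp(4*I*pi/5))] = 5/5 = 1
  <chi_rho, chi_1> = (1/5)[1*(8)*conj(1) + 1*(1 + 2*exp(-4*I*pi/5) + exp(-2*I*pi/5) + exp(2*I*pi/5) + 3*exp(4*I*pi/5))*conj(exp(2*I*pi/5)) + 1*(1 + 3*exp(-2*I*pi/5) + exp(-4*I*pi/5) + exp(4*I*pi/5) + 2*exp(2*I*pi/5))*conj(exp(4*I*pi/5)) + 1*(1 + 2*exp(-2*I*pi/5) + exp(-4*I*pi/5) + exp(4*I*pi/5) + 3*exp(2*I*pi/5))*conj(exp(-4*I*pi/5)) + 1*(1 + 3*exp(-4*I*pi/5) + exp(-2*I*pi/5) + exp(2*I*pi/5) + 2*exp(4*I*pi/5))*conj(exp(-2*I*pi/5))]
      = (1/5)[(8) + (1 + exp(-2*I*pi/5) + exp(-4*I*pi/5) + 2*exp(4*I*pi/5) + 3*exp(2*I*pi/5)) + (1 + 2*exp(-2*I*pi/5) + exp(-4*I*pi/5) + exp(2*I*pi/5) + 3*exp(4*I*pi/5)) + (1 + 3*exp(-4*I*pi/5) + exp(-2*I*pi/5) + exp(4*I*pi/5) + 2*exp(2*I*pi/5)) + (1 + 3*exp(-2*I*pi/5) + 2*exp(-4*I*pi/5) + exp(4*I*pi/5) + exp(2*I*pi/5))] = 5/5 = 1
  <chi_rho, chi_2> = (1/5)[1*(8)*conj(1) + 1*(1 + 2*exp(-4*I*pi/5) + exp(-2*I*pi/5) + exp(2*I*pi/5) + 3*exp(4*I*pi/5))*conj(exp(4*I*pi/5)) + 1*(1 + 3*exp(-2*I*pi/5) + exp(-4*I*pi/5) + exp(4*I*pi/5) + 2*exp(2*I*pi/5))*conj(exp(-2*I*pi/5)) + 1*(1 + 2*exp(-2*I*pi/5) + exp(-4*I*pi/5) + exp(4*I*pi/5) + 3*exp(2*I*pi/5))*conj(exp(2*I*pi/5)) + 1*(1 + 3*exp(-4*I*pi/5) + exp(-2*I*pi/5) + exp(2*I*pi/5) + 2*exp(4*I*pi/5))*conj(exp(-4*I*pi/5))]
      = (1/5)[(8) + (3 + exp(-2*I*pi/5) + exp(-4*I*pi/5) + exp(4*I*pi/5) + 2*exp(2*I*pi/5)) + (3 + exp(-2*I*pi/5) + exp(-4*I*pi/5) + exp(2*I*pi/5) + 2*exp(4*I*pi/5)) + (3 + 2*exp(-4*I*pi/5) + exp(-2*I*pi/5) + exp(4*I*pi/5) + exp(2*I*pi/5)) + (3 + 2*exp(-2*I*pi/5) + exp(-4*I*pi/5) + exp(4*I*pi/5) + exp(2*I*pi/5))] = 15/5 = 3
  <chi_rho, chi_3> = (1/5)[1*(8)*conj(1) + 1*(1 + 2*exp(-4*I*pi/5) + exp(-2*I*pi/5) + exp(2*I*pi/5) + 3*exp(4*I*pi/5))*conj(exp(-4*I*pi/5)) + 1*(1 + 3*exp(-2*I*pi/5) + exp(-4*I*pi/5) + exp(4*I*pi/5) + 2*exp(2*I*pi/5))*conj(exp(2*I*pi/5)) + 1*(1 + 2*exp(-2*I*pi/5) + exp(-4*I*pi/5) + exp(4*I*pi/5) + 3*exp(2*I*pi/5))*conj(exp(-2*I*pi/5)) + 1*(1 + 3*exp(-4*I*pi/5) + exp(-2*I*pi/5) + exp(2*I*pi/5) + 2*exp(4*I*pi/5))*conj(exp(4*I*pi/5))]
      = (1/5)[(8) + (2 + 3*exp(-2*I*pi/5) + exp(-4*I*pi/5) + exp(4*I*pi/5) + exp(2*I*pi/5)) + (2 + 3*exp(-4*I*pi/5) + exp(-2*I*pi/5) + exp(4*I*pi/5) + exp(2*I*pi/5)) + (2 + exp(-2*I*pi/5) + exp(-4*I*pi/5) + exp(2*I*pi/5) + 3*exp(4*I*pi/5)) + (2 + exp(-2*I*pi/5) + exp(-4*I*pi/5) + exp(4*I*pi/5) + 3*exp(2*I*pi/5))] = 10/5 = 2
  <chi_rho, chi_4> = (1/5)[1*(8)*conj(1) + 1*(1 + 2*exp(-4*I*pi/5) + exp(-2*I*pi/5) + exp(2*I*pi/5) + 3*exp(4*I*pi/5))*conj(exp(-2*I*pi/5)) + 1*(1 + 3*exp(-2*I*pi/5) + exp(-4*I*pi/5) + exp(4*I*pi/5) + 2*exp(2*I*pi/5))*conj(exp(-4*I*pi/5)) + 1*(1 + 2*exp(-2*I*pi/5) + exp(-4*I*pi/5) + exp(4*I*pi/5) + 3*exp(2*I*pi/5))*conj(exp(4*I*pi/5)) + 1*(1 + 3*exp(-4*I*pi/5) + exp(-2*I*pi/5) + exp(2*I*pi/5) + 2*exp(4*I*pi/5))*conj(exp(2*I*pi/5))]
      = (1/5)[(8) + (1 + 2*exp(-2*I*pi/5) + 3*exp(-4*I*pi/5) + exp(4*I*pi/5) + exp(2*I*pi/5)) + (1 + 2*exp(-4*I*pi/5) + exp(-2*I*pi/5) + exp(4*I*pi/5) + 3*exp(2*I*pi/5)) + (1 + 3*exp(-2*I*pi/5) + exp(-4*I*pi/5) + exp(2*I*pi/5) + 2*exp(4*I*pi/5)) + (1 + exp(-2*I*pi/5) + exp(-4*I*pi/5) + 3*exp(4*I*pi/5) + 2*exp(2*I*pi/5))] = 5/5 = 1
(Exp terms are combined using exp(i*s)*conj(exp(i*t)) = exp(i*(s-t)), and sums of them are collapsed using the identity that for every m > 1 the m distinct m-th roots of unity sum to 0, e.g. 1 + exp(2*I*pi/3) + exp(-2*I*pi/3) = 0.)
Dimension check: dim(rho) = sum (mult * dim) = 1*1 + 1*1 + 3*1 + 2*1 + 1*1 = 8 = chi_rho(e) = 8.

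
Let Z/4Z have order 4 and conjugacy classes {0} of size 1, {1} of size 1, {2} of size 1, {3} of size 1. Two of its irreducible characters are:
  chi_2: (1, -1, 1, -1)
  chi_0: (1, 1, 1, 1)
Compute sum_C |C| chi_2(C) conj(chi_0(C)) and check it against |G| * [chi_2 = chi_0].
Sum = 0; so <chi_2, chi_0> = 0 (distinct irreducibles are orthogonal).

Details: Compute term by term over conjugacy classes (|C| * chi_2(C) * conj(chi_0(C))):
  1*(1)*conj(1) + 1*(-1)*conj(1) + 1*(1)*conj(1) + 1*(-1)*conj(1)
  = (1) + (-1) + (1) + (-1)
  = 0.
(Exp terms are combined using exp(i*s)*conj(exp(i*t)) = exp(i*(s-t)), and sums of them are collapsed using the identity that for every m > 1 the m distinct m-th roots of unity sum to 0, e.g. 1 + exp(2*I*pi/3) + exp(-2*I*pi/3) = 0.)
Dividing by |G| = 4 gives 0/4 = 0, matching the row-orthogonality relation <chi_2, chi_0> = [chi_2 = chi_0].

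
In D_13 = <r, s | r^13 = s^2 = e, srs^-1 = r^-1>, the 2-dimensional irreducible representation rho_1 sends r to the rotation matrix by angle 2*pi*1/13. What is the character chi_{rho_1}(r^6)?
chi_{rho_1}(r^6) = 2*cos(2*pi*1*6/13) = -2*cos(pi/13)

Solution. rho_1(r^6) is rotation by angle 2*pi*1*6/13, whose trace is 2*cos(2*pi*1*6/13) = -2*cos(pi/13).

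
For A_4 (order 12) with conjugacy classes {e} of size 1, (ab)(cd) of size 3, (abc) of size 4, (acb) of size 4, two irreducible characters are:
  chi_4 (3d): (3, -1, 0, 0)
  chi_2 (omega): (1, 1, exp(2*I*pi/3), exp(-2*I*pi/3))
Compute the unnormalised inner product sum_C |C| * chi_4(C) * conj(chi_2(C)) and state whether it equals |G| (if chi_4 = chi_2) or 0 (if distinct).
Sum = 0; so <chi_4, chi_2> = 0 (distinct irreducibles are orthogonal).

Argument: Compute term by term over conjugacy classes (|C| * chi_4(C) * conj(chi_2(C))):
  1*(3)*conj(1) + 3*(-1)*conj(1) + 4*(0)*conj(exp(2*I*pi/3)) + 4*(0)*conj(exp(-2*I*pi/3))
  = (3) + (-3) + (0) + (0)
  = 0.
(Exp terms are combined using exp(i*s)*conj(exp(i*t)) = exp(i*(s-t)), and sums of them are collapsed using the identity that for every m > 1 the m distinct m-th roots of unity sum to 0, e.g. 1 + exp(2*I*pi/3) + exp(-2*I*pi/3) = 0.)
Dividing by |G| = 12 gives 0/12 = 0, matching the row-orthogonality relation <chi_4, chi_2> = [chi_4 = chi_2].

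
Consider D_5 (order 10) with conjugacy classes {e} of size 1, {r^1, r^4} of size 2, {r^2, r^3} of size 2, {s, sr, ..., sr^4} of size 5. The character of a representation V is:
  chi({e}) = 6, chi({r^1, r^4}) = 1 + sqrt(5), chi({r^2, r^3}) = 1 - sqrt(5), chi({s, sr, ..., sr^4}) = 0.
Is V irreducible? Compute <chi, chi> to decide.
Not irreducible (reducible): <chi, chi> = 6 > 1.

Solution. <chi, chi> = (1/|G|) sum_C |C| * |chi(C)|^2 = (1/10)[1*|6|^2 + 2*|1 + sqrt(5)|^2 + 2*|1 - sqrt(5)|^2 + 5*|0|^2]
  = (1/10)[(36) + (4*sqrt(5) + 12) + (12 - 4*sqrt(5)) + (0)] = 60/10 = 6.
A character is irreducible iff <chi, chi> = 1, so this representation is reducible.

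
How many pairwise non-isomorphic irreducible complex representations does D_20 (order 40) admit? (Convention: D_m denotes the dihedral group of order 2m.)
13

Why: The number of irreducible complex representations of a finite group equals its number of conjugacy classes. D_20 has 13 conjugacy classes (n/2 + 3 for n even), so D_20 (order 40) has exactly 13 irreducible complex representations.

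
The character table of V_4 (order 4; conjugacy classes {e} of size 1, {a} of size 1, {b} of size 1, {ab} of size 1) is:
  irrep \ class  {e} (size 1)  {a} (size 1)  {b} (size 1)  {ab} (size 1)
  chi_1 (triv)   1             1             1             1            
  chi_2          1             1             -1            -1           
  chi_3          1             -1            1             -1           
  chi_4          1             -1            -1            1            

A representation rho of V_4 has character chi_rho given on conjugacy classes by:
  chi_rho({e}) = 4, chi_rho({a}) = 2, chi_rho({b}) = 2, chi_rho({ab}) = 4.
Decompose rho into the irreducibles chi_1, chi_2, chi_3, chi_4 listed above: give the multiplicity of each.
Multiplicities: chi_1: 3, chi_2: 0, chi_3: 0, chi_4: 1.

Why: Use <chi_rho, chi> = (1/|G|) sum_C |C| * chi_rho(C) * conj(chi(C)) with |G| = 4 for each irreducible chi in the table:
  <chi_rho, chi_1> = (1/4)[1*(4)*conj(1) + 1*(2)*conj(1) + 1*(2)*conj(1) + 1*(4)*conj(1)]
      = (1/4)[(4) + (2) + (2) + (4)] = 12/4 = 3
  <chi_rho, chi_2> = (1/4)[1*(4)*conj(1) + 1*(2)*conj(1) + 1*(2)*conj(-1) + 1*(4)*conj(-1)]
      = (1/4)[(4) + (2) + (-2) + (-4)] = 0/4 = 0
  <chi_rho, chi_3> = (1/4)[1*(4)*conj(1) + 1*(2)*conj(-1) + 1*(2)*conj(1) + 1*(4)*conj(-1)]
      = (1/4)[(4) + (-2) + (2) + (-4)] = 0/4 = 0
  <chi_rho, chi_4> = (1/4)[1*(4)*conj(1) + 1*(2)*conj(-1) + 1*(2)*conj(-1) + 1*(4)*conj(1)]
      = (1/4)[(4) + (-2) + (-2) + (4)] = 4/4 = 1
Dimension check: dim(rho) = sum (mult * dim) = 3*1 + 0*1 + 0*1 + 1*1 = 4 = chi_rho(e) = 4.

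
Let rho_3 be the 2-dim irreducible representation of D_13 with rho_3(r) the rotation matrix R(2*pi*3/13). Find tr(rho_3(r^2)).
chi_{rho_3}(r^2) = 2*cos(2*pi*3*2/13) = -2*cos(pi/13)

Reasoning: rho_3(r^2) is rotation by angle 2*pi*3*2/13, whose trace is 2*cos(2*pi*3*2/13) = -2*cos(pi/13).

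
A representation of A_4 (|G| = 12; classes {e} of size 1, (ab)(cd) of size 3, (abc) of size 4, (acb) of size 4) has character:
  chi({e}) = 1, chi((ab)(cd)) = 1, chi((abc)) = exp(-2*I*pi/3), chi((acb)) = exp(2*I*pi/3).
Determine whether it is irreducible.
Irreducible: <chi, chi> = 1.

Proof sketch: <chi, chi> = (1/|G|) sum_C |C| * |chi(C)|^2 = (1/12)[1*|1|^2 + 3*|1|^2 + 4*|exp(-2*I*pi/3)|^2 + 4*|exp(2*I*pi/3)|^2]
  = (1/12)[(1) + (3) + (4) + (4)] = 12/12 = 1.
(Exp terms are combined using exp(i*s)*conj(exp(i*t)) = exp(i*(s-t)), and sums of them are collapsed using the identity that for every m > 1 the m distinct m-th roots of unity sum to 0, e.g. 1 + exp(2*I*pi/3) + exp(-2*I*pi/3) = 0.)
A character is irreducible iff <chi, chi> = 1, so this representation is irreducible.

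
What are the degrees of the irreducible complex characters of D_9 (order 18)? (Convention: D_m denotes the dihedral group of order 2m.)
Dimensions: 1, 1, 2, 2, 2, 2

Details: There are 6 irreducibles (= number of conjugacy classes). Their dimensions d_i satisfy sum d_i^2 = |G| = 18: 1 + 1 + 4 + 4 + 4 + 4 = 18.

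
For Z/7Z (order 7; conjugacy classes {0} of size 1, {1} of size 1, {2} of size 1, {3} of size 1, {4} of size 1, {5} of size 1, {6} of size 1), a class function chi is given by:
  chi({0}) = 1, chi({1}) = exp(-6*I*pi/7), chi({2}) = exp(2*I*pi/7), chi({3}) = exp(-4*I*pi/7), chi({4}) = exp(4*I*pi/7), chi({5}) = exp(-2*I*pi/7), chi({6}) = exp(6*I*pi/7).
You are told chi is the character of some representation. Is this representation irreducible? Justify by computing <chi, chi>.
Irreducible: <chi, chi> = 1.

Reasoning: <chi, chi> = (1/|G|) sum_C |C| * |chi(C)|^2 = (1/7)[1*|1|^2 + 1*|exp(-6*I*pi/7)|^2 + 1*|exp(2*I*pi/7)|^2 + 1*|exp(-4*I*pi/7)|^2 + 1*|exp(4*I*pi/7)|^2 + 1*|exp(-2*I*pi/7)|^2 + 1*|exp(6*I*pi/7)|^2]
  = (1/7)[(1) + (1) + (1) + (1) + (1) + (1) + (1)] = 7/7 = 1.
(Exp terms are combined using exp(i*s)*conj(exp(i*t)) = exp(i*(s-t)), and sums of them are collapsed using the identity that for every m > 1 the m distinct m-th roots of unity sum to 0, e.g. 1 + exp(2*I*pi/3) + exp(-2*I*pi/3) = 0.)
A character is irreducible iff <chi, chi> = 1, so this representation is irreducible.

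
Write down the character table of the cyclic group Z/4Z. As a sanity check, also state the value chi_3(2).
Character table of Z/4Z (irreps indexed chi_0,...,chi_3 with chi_k(m) = zeta_4^(k*m), zeta_4 = exp(2*pi*i/4)):
  irrep \ class  {0} (size 1)  {1} (size 1)  {2} (size 1)  {3} (size 1)
  chi_0          1             1             1             1           
  chi_1          1             I             -1            -I          
  chi_2          1             -1            1             -1          
  chi_3          1             -I            -1            I           

Spot check: chi_3(2) = zeta_4^(3*2) = zeta_4^6 = -1.

Working: Z/4Z is abelian, so all 4 irreducible complex representations are 1-dimensional. They are given by chi_k(m) = zeta_4^(k*m) for k = 0,...,3. Row orthogonality: sum_m chi_k(m) conj(chi_l(m)) = 4 * [k = l].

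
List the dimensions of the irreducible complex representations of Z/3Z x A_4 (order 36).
Dimensions: 1, 1, 1, 1, 1, 1, 1, 1, 1, 3, 3, 3

Working: There are 12 irreducibles (= number of conjugacy classes). Their dimensions d_i satisfy sum d_i^2 = |G| = 36: 1 + 1 + 1 + 1 + 1 + 1 + 1 + 1 + 1 + 9 + 9 + 9 = 36. (For the product with Z/3Z: each of the 3 1-dim characters of Z/3Z tensors with each irrep of A_4, giving 3 copies of each A_4-dimension.)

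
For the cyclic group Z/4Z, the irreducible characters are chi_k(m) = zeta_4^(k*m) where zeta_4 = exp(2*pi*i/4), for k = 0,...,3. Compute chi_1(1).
chi_1(1) = zeta_4^1 = I

Argument: chi_1(1) = zeta_4^(1*1) = zeta_4^1. Since zeta_4^4 = 1, this equals zeta_4^1 = exp(2*pi*i*1/4) = I.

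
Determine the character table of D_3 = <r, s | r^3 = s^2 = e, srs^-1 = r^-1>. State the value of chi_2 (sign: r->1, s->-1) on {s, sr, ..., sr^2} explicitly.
Conjugacy classes: {e} of size 1, {r^1, r^2} of size 2, {s, sr, ..., sr^2} of size 3.
Character table:
  irrep \ class              {e} (size 1)  {r^1, r^2} (size 2)  {s, sr, ..., sr^2} (size 3)
  chi_1 (triv)               1             1                    1                          
  chi_2 (sign: r->1, s->-1)  1             1                    -1                         
  chi_3 (2d, j=1)            2             -1                   0                          

Spot check: chi_2 (sign: r->1, s->-1) on {s, sr, ..., sr^2} = -1.

Why: D_3 has order 2*3 = 6 with 3 conjugacy classes, hence 3 irreducibles. Sum of squared dims 1 + 1 + 4 = 6 = |G|. Linear characters come from the abelianisation; the 2-dimensional irreps have character r^k -> 2*cos(2*pi*j*k/3), reflections -> 0.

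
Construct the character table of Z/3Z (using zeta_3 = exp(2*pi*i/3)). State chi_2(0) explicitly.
Character table of Z/3Z (irreps indexed chi_0,...,chi_2 with chi_k(m) = zeta_3^(k*m), zeta_3 = exp(2*pi*i/3)):
  irrep \ class  {0} (size 1)  {1} (size 1)    {2} (size 1)  
  chi_0          1             1               1             
  chi_1          1             exp(2*I*pi/3)   exp(-2*I*pi/3)
  chi_2          1             exp(-2*I*pi/3)  exp(2*I*pi/3) 

Spot check: chi_2(0) = zeta_3^(2*0) = zeta_3^0 = 1.

Argument: Z/3Z is abelian, so all 3 irreducible complex representations are 1-dimensional. They are given by chi_k(m) = zeta_3^(k*m) for k = 0,...,2. Row orthogonality: sum_m chi_k(m) conj(chi_l(m)) = 3 * [k = l].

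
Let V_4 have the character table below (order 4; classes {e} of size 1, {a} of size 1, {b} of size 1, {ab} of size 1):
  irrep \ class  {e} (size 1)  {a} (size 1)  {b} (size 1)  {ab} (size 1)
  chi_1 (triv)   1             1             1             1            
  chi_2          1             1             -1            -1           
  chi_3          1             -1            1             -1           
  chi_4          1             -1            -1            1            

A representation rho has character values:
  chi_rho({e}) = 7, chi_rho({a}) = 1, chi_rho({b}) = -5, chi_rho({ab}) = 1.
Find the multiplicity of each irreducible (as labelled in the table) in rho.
Multiplicities: chi_1: 1, chi_2: 3, chi_3: 0, chi_4: 3.

Why: Use <chi_rho, chi> = (1/|G|) sum_C |C| * chi_rho(C) * conj(chi(C)) with |G| = 4 for each irreducible chi in the table:
  <chi_rho, chi_1> = (1/4)[1*(7)*conj(1) + 1*(1)*conj(1) + 1*(-5)*conj(1) + 1*(1)*conj(1)]
      = (1/4)[(7) + (1) + (-5) + (1)] = 4/4 = 1
  <chi_rho, chi_2> = (1/4)[1*(7)*conj(1) + 1*(1)*conj(1) + 1*(-5)*conj(-1) + 1*(1)*conj(-1)]
      = (1/4)[(7) + (1) + (5) + (-1)] = 12/4 = 3
  <chi_rho, chi_3> = (1/4)[1*(7)*conj(1) + 1*(1)*conj(-1) + 1*(-5)*conj(1) + 1*(1)*conj(-1)]
      = (1/4)[(7) + (-1) + (-5) + (-1)] = 0/4 = 0
  <chi_rho, chi_4> = (1/4)[1*(7)*conj(1) + 1*(1)*conj(-1) + 1*(-5)*conj(-1) + 1*(1)*conj(1)]
      = (1/4)[(7) + (-1) + (5) + (1)] = 12/4 = 3
Dimension check: dim(rho) = sum (mult * dim) = 1*1 + 3*1 + 0*1 + 3*1 = 7 = chi_rho(e) = 7.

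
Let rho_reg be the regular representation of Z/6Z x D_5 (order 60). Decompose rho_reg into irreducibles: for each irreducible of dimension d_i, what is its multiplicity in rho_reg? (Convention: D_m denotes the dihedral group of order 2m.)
Each irreducible V_i of dimension d_i appears with multiplicity d_i, i.e. rho_reg = (direct sum over all irreducibles V_i) d_i V_i. The irreducible dimensions for Z/6Z x D_5 are 1, 1, 1, 1, 1, 1, 1, 1, 1, 1, 1, 1, 2, 2, 2, 2, 2, 2, 2, 2, 2, 2, 2, 2: 12 irreducibles of dimension 1, each with multiplicity 1; 12 irreducibles of dimension 2, each with multiplicity 2. Total dimension 12*1*1 + 12*2*2 = 60 = |G|.

Argument: General theorem: in the regular representation of a finite group G, each irreducible appears with multiplicity equal to its dimension. Check: dim(rho_reg) = sum d_i^2 = 1 + 1 + 1 + 1 + 1 + 1 + 1 + 1 + 1 + 1 + 1 + 1 + 4 + 4 + 4 + 4 + 4 + 4 + 4 + 4 + 4 + 4 + 4 + 4 = 60 = |G|.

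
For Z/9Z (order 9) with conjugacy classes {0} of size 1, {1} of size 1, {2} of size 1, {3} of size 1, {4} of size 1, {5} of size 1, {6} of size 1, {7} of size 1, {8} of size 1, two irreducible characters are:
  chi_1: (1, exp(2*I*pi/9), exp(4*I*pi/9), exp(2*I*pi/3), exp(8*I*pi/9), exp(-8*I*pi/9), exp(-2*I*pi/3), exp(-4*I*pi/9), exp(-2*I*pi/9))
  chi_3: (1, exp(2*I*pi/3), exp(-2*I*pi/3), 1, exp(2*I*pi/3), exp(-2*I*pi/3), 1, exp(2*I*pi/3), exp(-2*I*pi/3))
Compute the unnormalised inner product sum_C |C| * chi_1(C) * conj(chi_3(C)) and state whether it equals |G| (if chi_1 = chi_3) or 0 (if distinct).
Sum = 0; so <chi_1, chi_3> = 0 (distinct irreducibles are orthogonal).

Argument: Compute term by term over conjugacy classes (|C| * chi_1(C) * conj(chi_3(C))):
  1*(1)*conj(1) + 1*(exp(2*I*pi/9))*conj(exp(2*I*pi/3)) + 1*(exp(4*I*pi/9))*conj(exp(-2*I*pi/3)) + 1*(exp(2*I*pi/3))*conj(1) + 1*(exp(8*I*pi/9))*conj(exp(2*I*pi/3)) + 1*(exp(-8*I*pi/9))*conj(exp(-2*I*pi/3)) + 1*(exp(-2*I*pi/3))*conj(1) + 1*(exp(-4*I*pi/9))*conj(exp(2*I*pi/3)) + 1*(exp(-2*I*pi/9))*conj(exp(-2*I*pi/3))
  = (1) + (exp(-4*I*pi/9)) + (exp(-8*I*pi/9)) + (exp(2*I*pi/3)) + (exp(2*I*pi/9)) + (exp(-2*I*pi/9)) + (exp(-2*I*pi/3)) + (exp(8*I*pi/9)) + (exp(4*I*pi/9))
  = 0.
(Exp terms are combined using exp(i*s)*conj(exp(i*t)) = exp(i*(s-t)), and sums of them are collapsed using the identity that for every m > 1 the m distinct m-th roots of unity sum to 0, e.g. 1 + exp(2*I*pi/3) + exp(-2*I*pi/3) = 0.)
Dividing by |G| = 9 gives 0/9 = 0, matching the row-orthogonality relation <chi_1, chi_3> = [chi_1 = chi_3].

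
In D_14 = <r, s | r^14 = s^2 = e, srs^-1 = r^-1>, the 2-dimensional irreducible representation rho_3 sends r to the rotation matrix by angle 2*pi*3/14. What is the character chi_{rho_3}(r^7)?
chi_{rho_3}(r^7) = 2*cos(2*pi*3*7/14) = -2

Working: rho_3(r^7) is rotation by angle 2*pi*3*7/14, whose trace is 2*cos(2*pi*3*7/14) = -2.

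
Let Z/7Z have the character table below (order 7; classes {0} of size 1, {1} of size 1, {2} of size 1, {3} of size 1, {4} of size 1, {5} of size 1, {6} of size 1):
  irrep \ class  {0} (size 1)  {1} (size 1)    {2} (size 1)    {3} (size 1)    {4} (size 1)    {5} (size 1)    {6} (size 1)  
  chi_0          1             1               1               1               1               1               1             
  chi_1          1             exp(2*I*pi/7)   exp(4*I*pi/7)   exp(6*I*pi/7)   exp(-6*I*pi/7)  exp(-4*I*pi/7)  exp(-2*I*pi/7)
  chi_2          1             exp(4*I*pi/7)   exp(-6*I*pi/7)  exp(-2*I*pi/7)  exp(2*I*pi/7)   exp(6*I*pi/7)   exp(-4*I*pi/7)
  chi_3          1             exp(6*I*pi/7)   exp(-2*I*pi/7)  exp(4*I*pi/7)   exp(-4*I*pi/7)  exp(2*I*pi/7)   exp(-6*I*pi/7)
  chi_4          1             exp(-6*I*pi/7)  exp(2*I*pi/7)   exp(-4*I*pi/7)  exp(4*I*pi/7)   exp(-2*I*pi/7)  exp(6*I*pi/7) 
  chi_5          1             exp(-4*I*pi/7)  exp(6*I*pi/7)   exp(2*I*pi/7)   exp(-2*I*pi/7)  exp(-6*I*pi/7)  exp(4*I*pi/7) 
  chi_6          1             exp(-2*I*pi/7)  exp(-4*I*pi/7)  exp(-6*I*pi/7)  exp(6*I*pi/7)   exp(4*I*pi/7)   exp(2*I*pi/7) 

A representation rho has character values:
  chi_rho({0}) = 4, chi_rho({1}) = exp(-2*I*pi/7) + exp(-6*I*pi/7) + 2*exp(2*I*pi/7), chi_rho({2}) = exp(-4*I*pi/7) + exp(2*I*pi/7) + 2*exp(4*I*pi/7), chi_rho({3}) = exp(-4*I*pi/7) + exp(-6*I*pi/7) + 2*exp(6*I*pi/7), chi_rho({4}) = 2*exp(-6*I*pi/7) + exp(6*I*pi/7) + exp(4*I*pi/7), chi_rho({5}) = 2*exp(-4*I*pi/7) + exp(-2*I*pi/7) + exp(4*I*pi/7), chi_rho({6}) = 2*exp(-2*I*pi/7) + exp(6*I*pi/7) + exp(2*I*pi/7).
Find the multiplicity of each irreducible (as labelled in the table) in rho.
Multiplicities: chi_0: 0, chi_1: 2, chi_2: 0, chi_3: 0, chi_4: 1, chi_5: 0, chi_6: 1.

Explanation: Use <chi_rho, chi> = (1/|G|) sum_C |C| * chi_rho(C) * conj(chi(C)) with |G| = 7 for each irreducible chi in the table:
  <chi_rho, chi_0> = (1/7)[1*(4)*conj(1) + 1*(exp(-2*I*pi/7) + exp(-6*I*pi/7) + 2*exp(2*I*pi/7))*conj(1) + 1*(exp(-4*I*pi/7) + exp(2*I*pi/7) + 2*exp(4*I*pi/7))*conj(1) + 1*(exp(-4*I*pi/7) + exp(-6*I*pi/7) + 2*exp(6*I*pi/7))*conj(1) + 1*(2*exp(-6*I*pi/7) + exp(6*I*pi/7) + exp(4*I*pi/7))*conj(1) + 1*(2*exp(-4*I*pi/7) + exp(-2*I*pi/7) + exp(4*I*pi/7))*conj(1) + 1*(2*exp(-2*I*pi/7) + exp(6*I*pi/7) + exp(2*I*pi/7))*conj(1)]
      = (1/7)[(4) + (exp(-2*I*pi/7) + exp(-6*I*pi/7) + 2*exp(2*I*pi/7)) + (exp(-4*I*pi/7) + exp(2*I*pi/7) + 2*exp(4*I*pi/7)) + (exp(-4*I*pi/7) + exp(-6*I*pi/7) + 2*exp(6*I*pi/7)) + (2*exp(-6*I*pi/7) + exp(6*I*pi/7) + exp(4*I*pi/7)) + (2*exp(-4*I*pi/7) + exp(-2*I*pi/7) + exp(4*I*pi/7)) + (2*exp(-2*I*pi/7) + exp(6*I*pi/7) + exp(2*I*pi/7))] = 0/7 = 0
  <chi_rho, chi_1> = (1/7)[1*(4)*conj(1) + 1*(exp(-2*I*pi/7) + exp(-6*I*pi/7) + 2*exp(2*I*pi/7))*conj(exp(2*I*pi/7)) + 1*(exp(-4*I*pi/7) + exp(2*I*pi/7) + 2*exp(4*I*pi/7))*conj(exp(4*I*pi/7)) + 1*(exp(-4*I*pi/7) + exp(-6*I*pi/7) + 2*exp(6*I*pi/7))*conj(exp(6*I*pi/7)) + 1*(2*exp(-6*I*pi/7) + exp(6*I*pi/7) + exp(4*I*pi/7))*conj(exp(-6*I*pi/7)) + 1*(2*exp(-4*I*pi/7) + exp(-2*I*pi/7) + exp(4*I*pi/7))*conj(exp(-4*I*pi/7)) + 1*(2*exp(-2*I*pi/7) + exp(6*I*pi/7) + exp(2*I*pi/7))*conj(exp(-2*I*pi/7))]
      = (1/7)[(4) + (2 + exp(-4*I*pi/7) + exp(6*I*pi/7)) + (2 + exp(-2*I*pi/7) + exp(6*I*pi/7)) + (2 + exp(2*I*pi/7) + exp(4*I*pi/7)) + (2 + exp(-4*I*pi/7) + exp(-2*I*pi/7)) + (2 + exp(-6*I*pi/7) + exp(2*I*pi/7)) + (2 + exp(-6*I*pi/7) + exp(4*I*pi/7))] = 14/7 = 2
  <chi_rho, chi_2> = (1/7)[1*(4)*conj(1) + 1*(exp(-2*I*pi/7) + exp(-6*I*pi/7) + 2*exp(2*I*pi/7))*conj(exp(4*I*pi/7)) + 1*(exp(-4*I*pi/7) + exp(2*I*pi/7) + 2*exp(4*I*pi/7))*conj(exp(-6*I*pi/7)) + 1*(exp(-4*I*pi/7) + exp(-6*I*pi/7) + 2*exp(6*I*pi/7))*conj(exp(-2*I*pi/7)) + 1*(2*exp(-6*I*pi/7) + exp(6*I*pi/7) + exp(4*I*pi/7))*conj(exp(2*I*pi/7)) + 1*(2*exp(-4*I*pi/7) + exp(-2*I*pi/7) + exp(4*I*pi/7))*conj(exp(6*I*pi/7)) + 1*(2*exp(-2*I*pi/7) + exp(6*I*pi/7) + exp(2*I*pi/7))*conj(exp(-4*I*pi/7))]
      = (1/7)[(4) + (2*exp(-2*I*pi/7) + exp(-6*I*pi/7) + exp(4*I*pi/7)) + (2*exp(-4*I*pi/7) + exp(-6*I*pi/7) + exp(2*I*pi/7)) + (exp(-4*I*pi/7) + 2*exp(-6*I*pi/7) + exp(-2*I*pi/7)) + (exp(2*I*pi/7) + 2*exp(6*I*pi/7) + exp(4*I*pi/7)) + (exp(-2*I*pi/7) + exp(6*I*pi/7) + 2*exp(4*I*pi/7)) + (exp(-4*I*pi/7) + exp(6*I*pi/7) + 2*exp(2*I*pi/7))] = 0/7 = 0
  <chi_rho, chi_3> = (1/7)[1*(4)*conj(1) + 1*(exp(-2*I*pi/7) + exp(-6*I*pi/7) + 2*exp(2*I*pi/7))*conj(exp(6*I*pi/7)) + 1*(exp(-4*I*pi/7) + exp(2*I*pi/7) + 2*exp(4*I*pi/7))*conj(exp(-2*I*pi/7)) + 1*(exp(-4*I*pi/7) + exp(-6*I*pi/7) + 2*exp(6*I*pi/7))*conj(exp(4*I*pi/7)) + 1*(2*exp(-6*I*pi/7) + exp(6*I*pi/7) + exp(4*I*pi/7))*conj(exp(-4*I*pi/7)) + 1*(2*exp(-4*I*pi/7) + exp(-2*I*pi/7) + exp(4*I*pi/7))*conj(exp(2*I*pi/7)) + 1*(2*exp(-2*I*pi/7) + exp(6*I*pi/7) + exp(2*I*pi/7))*conj(exp(-6*I*pi/7))]
      = (1/7)[(4) + (2*exp(-4*I*pi/7) + exp(6*I*pi/7) + exp(2*I*pi/7)) + (exp(-2*I*pi/7) + 2*exp(6*I*pi/7) + exp(4*I*pi/7)) + (exp(6*I*pi/7) + exp(4*I*pi/7) + 2*exp(2*I*pi/7)) + (2*exp(-2*I*pi/7) + exp(-4*I*pi/7) + exp(-6*I*pi/7)) + (exp(-4*I*pi/7) + 2*exp(-6*I*pi/7) + exp(2*I*pi/7)) + (exp(-2*I*pi/7) + exp(-6*I*pi/7) + 2*exp(4*I*pi/7))] = 0/7 = 0
  <chi_rho, chi_4> = (1/7)[1*(4)*conj(1) + 1*(exp(-2*I*pi/7) + exp(-6*I*pi/7) + 2*exp(2*I*pi/7))*conj(exp(-6*I*pi/7)) + 1*(exp(-4*I*pi/7) + exp(2*I*pi/7) + 2*exp(4*I*pi/7))*conj(exp(2*I*pi/7)) + 1*(exp(-4*I*pi/7) + exp(-6*I*pi/7) + 2*exp(6*I*pi/7))*conj(exp(-4*I*pi/7)) + 1*(2*exp(-6*I*pi/7) + exp(6*I*pi/7) + exp(4*I*pi/7))*conj(exp(4*I*pi/7)) + 1*(2*exp(-4*I*pi/7) + exp(-2*I*pi/7) + exp(4*I*pi/7))*conj(exp(-2*I*pi/7)) + 1*(2*exp(-2*I*pi/7) + exp(6*I*pi/7) + exp(2*I*pi/7))*conj(exp(6*I*pi/7))]
      = (1/7)[(4) + (1 + 2*exp(-6*I*pi/7) + exp(4*I*pi/7)) + (1 + exp(-6*I*pi/7) + 2*exp(2*I*pi/7)) + (1 + 2*exp(-4*I*pi/7) + exp(-2*I*pi/7)) + (1 + exp(2*I*pi/7) + 2*exp(4*I*pi/7)) + (1 + 2*exp(-2*I*pi/7) + exp(6*I*pi/7)) + (1 + exp(-4*I*pi/7) + 2*exp(6*I*pi/7))] = 7/7 = 1
  <chi_rho, chi_5> = (1/7)[1*(4)*conj(1) + 1*(exp(-2*I*pi/7) + exp(-6*I*pi/7) + 2*exp(2*I*pi/7))*conj(exp(-4*I*pi/7)) + 1*(exp(-4*I*pi/7) + exp(2*I*pi/7) + 2*exp(4*I*pi/7))*conj(exp(6*I*pi/7)) + 1*(exp(-4*I*pi/7) + exp(-6*I*pi/7) + 2*exp(6*I*pi/7))*conj(exp(2*I*pi/7)) + 1*(2*exp(-6*I*pi/7) + exp(6*I*pi/7) + exp(4*I*pi/7))*conj(exp(-2*I*pi/7)) + 1*(2*exp(-4*I*pi/7) + exp(-2*I*pi/7) + exp(4*I*pi/7))*conj(exp(-6*I*pi/7)) + 1*(2*exp(-2*I*pi/7) + exp(6*I*pi/7) + exp(2*I*pi/7))*conj(exp(4*I*pi/7))]
      = (1/7)[(4) + (exp(-2*I*pi/7) + exp(2*I*pi/7) + 2*exp(6*I*pi/7)) + (2*exp(-2*I*pi/7) + exp(-4*I*pi/7) + exp(4*I*pi/7)) + (exp(-6*I*pi/7) + exp(6*I*pi/7) + 2*exp(4*I*pi/7)) + (2*exp(-4*I*pi/7) + exp(-6*I*pi/7) + exp(6*I*pi/7)) + (exp(-4*I*pi/7) + exp(4*I*pi/7) + 2*exp(2*I*pi/7)) + (2*exp(-6*I*pi/7) + exp(-2*I*pi/7) + exp(2*I*pi/7))] = 0/7 = 0
  <chi_rho, chi_6> = (1/7)[1*(4)*conj(1) + 1*(exp(-2*I*pi/7) + exp(-6*I*pi/7) + 2*exp(2*I*pi/7))*conj(exp(-2*I*pi/7)) + 1*(exp(-4*I*pi/7) + exp(2*I*pi/7) + 2*exp(4*I*pi/7))*conj(exp(-4*I*pi/7)) + 1*(exp(-4*I*pi/7) + exp(-6*I*pi/7) + 2*exp(6*I*pi/7))*conj(exp(-6*I*pi/7)) + 1*(2*exp(-6*I*pi/7) + exp(6*I*pi/7) + exp(4*I*pi/7))*conj(exp(6*I*pi/7)) + 1*(2*exp(-4*I*pi/7) + exp(-2*I*pi/7) + exp(4*I*pi/7))*conj(exp(4*I*pi/7)) + 1*(2*exp(-2*I*pi/7) + exp(6*I*pi/7) + exp(2*I*pi/7))*conj(exp(2*I*pi/7))]
      = (1/7)[(4) + (1 + exp(-4*I*pi/7) + 2*exp(4*I*pi/7)) + (1 + 2*exp(-6*I*pi/7) + exp(6*I*pi/7)) + (1 + 2*exp(-2*I*pi/7) + exp(2*I*pi/7)) + (1 + exp(-2*I*pi/7) + 2*exp(2*I*pi/7)) + (1 + exp(-6*I*pi/7) + 2*exp(6*I*pi/7)) + (1 + 2*exp(-4*I*pi/7) + exp(4*I*pi/7))] = 7/7 = 1
(Exp terms are combined using exp(i*s)*conj(exp(i*t)) = exp(i*(s-t)), and sums of them are collapsed using the identity that for every m > 1 the m distinct m-th roots of unity sum to 0, e.g. 1 + exp(2*I*pi/3) + exp(-2*I*pi/3) = 0.)
Dimension check: dim(rho) = sum (mult * dim) = 0*1 + 2*1 + 0*1 + 0*1 + 1*1 + 0*1 + 1*1 = 4 = chi_rho(e) = 4.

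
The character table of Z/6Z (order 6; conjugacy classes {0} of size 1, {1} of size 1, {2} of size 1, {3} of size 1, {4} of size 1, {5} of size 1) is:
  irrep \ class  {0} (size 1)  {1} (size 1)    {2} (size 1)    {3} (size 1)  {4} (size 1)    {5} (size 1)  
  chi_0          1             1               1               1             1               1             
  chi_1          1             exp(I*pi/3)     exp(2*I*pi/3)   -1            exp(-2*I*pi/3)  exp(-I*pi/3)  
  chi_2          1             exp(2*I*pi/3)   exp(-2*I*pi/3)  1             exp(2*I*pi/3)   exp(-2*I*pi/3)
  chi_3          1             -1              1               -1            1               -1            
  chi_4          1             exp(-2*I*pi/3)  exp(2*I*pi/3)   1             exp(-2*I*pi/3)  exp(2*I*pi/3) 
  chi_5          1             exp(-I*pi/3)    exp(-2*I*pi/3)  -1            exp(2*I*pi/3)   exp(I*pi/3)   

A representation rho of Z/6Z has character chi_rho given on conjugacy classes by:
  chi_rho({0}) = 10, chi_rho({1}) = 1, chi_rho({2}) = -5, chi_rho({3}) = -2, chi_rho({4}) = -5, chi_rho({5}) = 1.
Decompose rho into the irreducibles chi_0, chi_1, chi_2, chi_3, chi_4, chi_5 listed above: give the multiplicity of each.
Multiplicities: chi_0: 0, chi_1: 3, chi_2: 2, chi_3: 0, chi_4: 2, chi_5: 3.

Proof sketch: Use <chi_rho, chi> = (1/|G|) sum_C |C| * chi_rho(C) * conj(chi(C)) with |G| = 6 for each irreducible chi in the table:
  <chi_rho, chi_0> = (1/6)[1*(10)*conj(1) + 1*(1)*conj(1) + 1*(-5)*conj(1) + 1*(-2)*conj(1) + 1*(-5)*conj(1) + 1*(1)*conj(1)]
      = (1/6)[(10) + (1) + (-5) + (-2) + (-5) + (1)] = 0/6 = 0
  <chi_rho, chi_1> = (1/6)[1*(10)*conj(1) + 1*(1)*conj(exp(I*pi/3)) + 1*(-5)*conj(exp(2*I*pi/3)) + 1*(-2)*conj(-1) + 1*(-5)*conj(exp(-2*I*pi/3)) + 1*(1)*conj(exp(-I*pi/3))]
      = (1/6)[(10) + (1 + 3*exp(-2*I*pi/3) + 2*exp(I*pi/3)) + (5 + 5*exp(2*I*pi/3)) + (2) + (5 + 5*exp(-2*I*pi/3)) + (1 + 2*exp(-I*pi/3) + 3*exp(2*I*pi/3))] = 18/6 = 3
  <chi_rho, chi_2> = (1/6)[1*(10)*conj(1) + 1*(1)*conj(exp(2*I*pi/3)) + 1*(-5)*conj(exp(-2*I*pi/3)) + 1*(-2)*conj(1) + 1*(-5)*conj(exp(2*I*pi/3)) + 1*(1)*conj(exp(-2*I*pi/3))]
      = (1/6)[(10) + (-1 + 3*exp(-I*pi/3) + 2*exp(2*I*pi/3)) + (5 + 5*exp(-2*I*pi/3)) + (-2) + (5 + 5*exp(2*I*pi/3)) + (-1 + 2*exp(-2*I*pi/3) + 3*exp(I*pi/3))] = 12/6 = 2
  <chi_rho, chi_3> = (1/6)[1*(10)*conj(1) + 1*(1)*conj(-1) + 1*(-5)*conj(1) + 1*(-2)*conj(-1) + 1*(-5)*conj(1) + 1*(1)*conj(-1)]
      = (1/6)[(10) + (-1) + (-5) + (2) + (-5) + (-1)] = 0/6 = 0
  <chi_rho, chi_4> = (1/6)[1*(10)*conj(1) + 1*(1)*conj(exp(-2*I*pi/3)) + 1*(-5)*conj(exp(2*I*pi/3)) + 1*(-2)*conj(1) + 1*(-5)*conj(exp(-2*I*pi/3)) + 1*(1)*conj(exp(2*I*pi/3))]
      = (1/6)[(10) + (-1 + 2*exp(-2*I*pi/3) + 3*exp(I*pi/3)) + (5 + 5*exp(2*I*pi/3)) + (-2) + (5 + 5*exp(-2*I*pi/3)) + (-1 + 3*exp(-I*pi/3) + 2*exp(2*I*pi/3))] = 12/6 = 2
  <chi_rho, chi_5> = (1/6)[1*(10)*conj(1) + 1*(1)*conj(exp(-I*pi/3)) + 1*(-5)*conj(exp(-2*I*pi/3)) + 1*(-2)*conj(-1) + 1*(-5)*conj(exp(2*I*pi/3)) + 1*(1)*conj(exp(I*pi/3))]
      = (1/6)[(10) + (1 + 2*exp(-I*pi/3) + 3*exp(2*I*pi/3)) + (5 + 5*exp(-2*I*pi/3)) + (2) + (5 + 5*exp(2*I*pi/3)) + (1 + 3*exp(-2*I*pi/3) + 2*exp(I*pi/3))] = 18/6 = 3
(Exp terms are combined using exp(i*s)*conj(exp(i*t)) = exp(i*(s-t)), and sums of them are collapsed using the identity that for every m > 1 the m distinct m-th roots of unity sum to 0, e.g. 1 + exp(2*I*pi/3) + exp(-2*I*pi/3) = 0.)
Dimension check: dim(rho) = sum (mult * dim) = 0*1 + 3*1 + 2*1 + 0*1 + 2*1 + 3*1 = 10 = chi_rho(e) = 10.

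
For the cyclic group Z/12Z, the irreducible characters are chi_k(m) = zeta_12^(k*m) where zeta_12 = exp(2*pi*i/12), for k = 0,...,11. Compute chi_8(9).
chi_8(9) = zeta_12^72 = 1

Reasoning: chi_8(9) = zeta_12^(8*9) = zeta_12^72. Since zeta_12^12 = 1, this equals zeta_12^0 = exp(2*pi*i*0/12) = 1.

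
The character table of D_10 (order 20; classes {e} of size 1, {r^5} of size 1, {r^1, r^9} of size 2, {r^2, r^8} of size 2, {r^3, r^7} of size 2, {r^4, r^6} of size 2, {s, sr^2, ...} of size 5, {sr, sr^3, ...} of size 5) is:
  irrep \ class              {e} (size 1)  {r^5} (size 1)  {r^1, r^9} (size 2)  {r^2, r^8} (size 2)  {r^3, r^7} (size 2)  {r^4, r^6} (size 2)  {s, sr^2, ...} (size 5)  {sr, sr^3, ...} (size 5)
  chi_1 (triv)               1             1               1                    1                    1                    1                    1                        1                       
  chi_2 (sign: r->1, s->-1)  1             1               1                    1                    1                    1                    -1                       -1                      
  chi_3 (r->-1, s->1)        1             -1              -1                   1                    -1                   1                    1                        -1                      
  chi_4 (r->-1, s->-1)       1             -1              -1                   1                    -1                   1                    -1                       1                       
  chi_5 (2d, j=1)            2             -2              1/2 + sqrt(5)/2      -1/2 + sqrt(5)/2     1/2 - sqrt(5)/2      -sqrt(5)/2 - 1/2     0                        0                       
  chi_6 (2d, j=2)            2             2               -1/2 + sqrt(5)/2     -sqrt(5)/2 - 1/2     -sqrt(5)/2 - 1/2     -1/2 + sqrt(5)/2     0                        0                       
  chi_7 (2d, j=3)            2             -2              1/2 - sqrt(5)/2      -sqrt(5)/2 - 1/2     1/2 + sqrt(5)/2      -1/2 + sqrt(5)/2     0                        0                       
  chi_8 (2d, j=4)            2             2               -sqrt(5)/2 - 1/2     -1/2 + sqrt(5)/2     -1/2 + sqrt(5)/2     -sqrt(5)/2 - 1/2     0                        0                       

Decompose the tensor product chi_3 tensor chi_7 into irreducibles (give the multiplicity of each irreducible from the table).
chi_3 tensor chi_7 = chi_6 (all other irreducibles have multiplicity 0).

Explanation: The character of a tensor product is the pointwise product (chi_3 * chi_7)(C) = chi_3(C) * chi_7(C):
  {e}: (1)*(2), {r^5}: (-1)*(-2), {r^1, r^9}: (-1)*(1/2 - sqrt(5)/2), {r^2, r^8}: (1)*(-sqrt(5)/2 - 1/2), {r^3, r^7}: (-1)*(1/2 + sqrt(5)/2), {r^4, r^6}: (1)*(-1/2 + sqrt(5)/2), {s, sr^2, ...}: (1)*(0), {sr, sr^3, ...}: (-1)*(0)
so (chi_3 * chi_7) takes values
  {e} -> 2, {r^5} -> 2, {r^1, r^9} -> -1/2 + sqrt(5)/2, {r^2, r^8} -> -sqrt(5)/2 - 1/2, {r^3, r^7} -> -sqrt(5)/2 - 1/2, {r^4, r^6} -> -1/2 + sqrt(5)/2, {s, sr^2, ...} -> 0, {sr, sr^3, ...} -> 0.
Now take the inner product of this character with each irreducible chi from the table, <chi_3*chi_7, chi> = (1/20) sum_C |C| (chi_3*chi_7)(C) conj(chi(C)):
  <chi_3*chi_7, chi_1> = (1/20)[1*(2)*conj(1) + 1*(2)*conj(1) + 2*(-1/2 + sqrt(5)/2)*conj(1) + 2*(-sqrt(5)/2 - 1/2)*conj(1) + 2*(-sqrt(5)/2 - 1/2)*conj(1) + 2*(-1/2 + sqrt(5)/2)*conj(1) + 5*(0)*conj(1) + 5*(0)*conj(1)]
      = (1/20)[(2) + (2) + (-1 + sqrt(5)) + (-sqrt(5) - 1) + (-sqrt(5) - 1) + (-1 + sqrt(5)) + (0) + (0)] = 0/20 = 0
  <chi_3*chi_7, chi_2> = (1/20)[1*(2)*conj(1) + 1*(2)*conj(1) + 2*(-1/2 + sqrt(5)/2)*conj(1) + 2*(-sqrt(5)/2 - 1/2)*conj(1) + 2*(-sqrt(5)/2 - 1/2)*conj(1) + 2*(-1/2 + sqrt(5)/2)*conj(1) + 5*(0)*conj(-1) + 5*(0)*conj(-1)]
      = (1/20)[(2) + (2) + (-1 + sqrt(5)) + (-sqrt(5) - 1) + (-sqrt(5) - 1) + (-1 + sqrt(5)) + (0) + (0)] = 0/20 = 0
  <chi_3*chi_7, chi_3> = (1/20)[1*(2)*conj(1) + 1*(2)*conj(-1) + 2*(-1/2 + sqrt(5)/2)*conj(-1) + 2*(-sqrt(5)/2 - 1/2)*conj(1) + 2*(-sqrt(5)/2 - 1/2)*conj(-1) + 2*(-1/2 + sqrt(5)/2)*conj(1) + 5*(0)*conj(1) + 5*(0)*conj(-1)]
      = (1/20)[(2) + (-2) + (1 - sqrt(5)) + (-sqrt(5) - 1) + (1 + sqrt(5)) + (-1 + sqrt(5)) + (0) + (0)] = 0/20 = 0
  <chi_3*chi_7, chi_4> = (1/20)[1*(2)*conj(1) + 1*(2)*conj(-1) + 2*(-1/2 + sqrt(5)/2)*conj(-1) + 2*(-sqrt(5)/2 - 1/2)*conj(1) + 2*(-sqrt(5)/2 - 1/2)*conj(-1) + 2*(-1/2 + sqrt(5)/2)*conj(1) + 5*(0)*conj(-1) + 5*(0)*conj(1)]
      = (1/20)[(2) + (-2) + (1 - sqrt(5)) + (-sqrt(5) - 1) + (1 + sqrt(5)) + (-1 + sqrt(5)) + (0) + (0)] = 0/20 = 0
  <chi_3*chi_7, chi_5> = (1/20)[1*(2)*conj(2) + 1*(2)*conj(-2) + 2*(-1/2 + sqrt(5)/2)*conj(1/2 + sqrt(5)/2) + 2*(-sqrt(5)/2 - 1/2)*conj(-1/2 + sqrt(5)/2) + 2*(-sqrt(5)/2 - 1/2)*conj(1/2 - sqrt(5)/2) + 2*(-1/2 + sqrt(5)/2)*conj(-sqrt(5)/2 - 1/2) + 5*(0)*conj(0) + 5*(0)*conj(0)]
      = (1/20)[(4) + (-4) + (2) + (-2) + (2) + (-2) + (0) + (0)] = 0/20 = 0
  <chi_3*chi_7, chi_6> = (1/20)[1*(2)*conj(2) + 1*(2)*conj(2) + 2*(-1/2 + sqrt(5)/2)*conj(-1/2 + sqrt(5)/2) + 2*(-sqrt(5)/2 - 1/2)*conj(-sqrt(5)/2 - 1/2) + 2*(-sqrt(5)/2 - 1/2)*conj(-sqrt(5)/2 - 1/2) + 2*(-1/2 + sqrt(5)/2)*conj(-1/2 + sqrt(5)/2) + 5*(0)*conj(0) + 5*(0)*conj(0)]
      = (1/20)[(4) + (4) + (3 - sqrt(5)) + (sqrt(5) + 3) + (sqrt(5) + 3) + (3 - sqrt(5)) + (0) + (0)] = 20/20 = 1
  <chi_3*chi_7, chi_7> = (1/20)[1*(2)*conj(2) + 1*(2)*conj(-2) + 2*(-1/2 + sqrt(5)/2)*conj(1/2 - sqrt(5)/2) + 2*(-sqrt(5)/2 - 1/2)*conj(-sqrt(5)/2 - 1/2) + 2*(-sqrt(5)/2 - 1/2)*conj(1/2 + sqrt(5)/2) + 2*(-1/2 + sqrt(5)/2)*conj(-1/2 + sqrt(5)/2) + 5*(0)*conj(0) + 5*(0)*conj(0)]
      = (1/20)[(4) + (-4) + (-3 + sqrt(5)) + (sqrt(5) + 3) + (-3 - sqrt(5)) + (3 - sqrt(5)) + (0) + (0)] = 0/20 = 0
  <chi_3*chi_7, chi_8> = (1/20)[1*(2)*conj(2) + 1*(2)*conj(2) + 2*(-1/2 + sqrt(5)/2)*conj(-sqrt(5)/2 - 1/2) + 2*(-sqrt(5)/2 - 1/2)*conj(-1/2 + sqrt(5)/2) + 2*(-sqrt(5)/2 - 1/2)*conj(-1/2 + sqrt(5)/2) + 2*(-1/2 + sqrt(5)/2)*conj(-sqrt(5)/2 - 1/2) + 5*(0)*conj(0) + 5*(0)*conj(0)]
      = (1/20)[(4) + (4) + (-2) + (-2) + (-2) + (-2) + (0) + (0)] = 0/20 = 0
Hence the multiplicities are chi_6: 1. Dimension check: dim(chi_3)*dim(chi_7) = 1*2 = 2 and sum (mult * dim) = 1*2 = 2.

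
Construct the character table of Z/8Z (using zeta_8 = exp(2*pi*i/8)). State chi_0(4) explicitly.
Character table of Z/8Z (irreps indexed chi_0,...,chi_7 with chi_k(m) = zeta_8^(k*m), zeta_8 = exp(2*pi*i/8)):
  irrep \ class  {0} (size 1)  {1} (size 1)    {2} (size 1)  {3} (size 1)    {4} (size 1)  {5} (size 1)    {6} (size 1)  {7} (size 1)  
  chi_0          1             1               1             1               1             1               1             1             
  chi_1          1             exp(I*pi/4)     I             exp(3*I*pi/4)   -1            exp(-3*I*pi/4)  -I            exp(-I*pi/4)  
  chi_2          1             I               -1            -I              1             I               -1            -I            
  chi_3          1             exp(3*I*pi/4)   -I            exp(I*pi/4)     -1            exp(-I*pi/4)    I             exp(-3*I*pi/4)
  chi_4          1             -1              1             -1              1             -1              1             -1            
  chi_5          1             exp(-3*I*pi/4)  I             exp(-I*pi/4)    -1            exp(I*pi/4)     -I            exp(3*I*pi/4) 
  chi_6          1             -I              -1            I               1             -I              -1            I             
  chi_7          1             exp(-I*pi/4)    -I            exp(-3*I*pi/4)  -1            exp(3*I*pi/4)   I             exp(I*pi/4)   

Spot check: chi_0(4) = zeta_8^(0*4) = zeta_8^0 = 1.

Explanation: Z/8Z is abelian, so all 8 irreducible complex representations are 1-dimensional. They are given by chi_k(m) = zeta_8^(k*m) for k = 0,...,7. Row orthogonality: sum_m chi_k(m) conj(chi_l(m)) = 8 * [k = l].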